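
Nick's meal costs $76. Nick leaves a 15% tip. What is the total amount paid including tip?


Calculate the tip:
15% of $76 = $11.40
Add tip to meal cost:
$76 + $11.40 = $87.40

$87.40


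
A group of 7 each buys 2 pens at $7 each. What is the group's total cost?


Cost per person:
2 x $7 = $14
Group total:
7 x $14 = $98

$98


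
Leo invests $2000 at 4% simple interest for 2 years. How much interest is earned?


Use the formula I = P x R x T / 100
P x R x T = 2000 x 4 x 2 = 16000
I = 16000 / 100 = $160

$160


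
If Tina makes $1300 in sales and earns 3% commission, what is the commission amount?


Convert rate to decimal:
3% = 0.03
Multiply by sales:
$1300 x 0.03 = $39

$39


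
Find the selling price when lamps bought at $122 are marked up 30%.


Calculate the markup amount:
30% of $122 = $36.60
Add to cost:
$122 + $36.60 = $158.60

$158.60


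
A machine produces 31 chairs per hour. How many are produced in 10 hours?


Production rate: 31 chairs per hour
Time: 10 hours
Total: 31 x 10 = 310 chairs

310 chairs


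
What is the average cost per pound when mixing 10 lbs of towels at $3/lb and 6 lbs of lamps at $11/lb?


Cost of towels:
10 x $3 = $30
Cost of lamps:
6 x $11 = $66
Total cost: $30 + $66 = $96
Total weight: 16 lbs
Average: $96 / 16 = $6/lb

$6/lb


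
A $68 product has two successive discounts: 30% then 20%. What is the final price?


First discount:
30% of $68 = $20.40
Price after first discount:
$68 - $20.40 = $47.60
Second discount:
20% of $47.60 = $9.52
Final price:
$47.60 - $9.52 = $38.08

$38.08


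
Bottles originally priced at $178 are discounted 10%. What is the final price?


Calculate the discount amount:
10% of $178 = $17.80
Subtract from original:
$178 - $17.80 = $160.20

$160.20


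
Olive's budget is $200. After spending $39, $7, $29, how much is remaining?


Add up expenses:
$39 + $7 + $29 = $75
Subtract from budget:
$200 - $75 = $125

$125


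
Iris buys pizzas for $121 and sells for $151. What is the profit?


Selling price = $151
Cost price = $121
Profit = selling price - cost price:
Profit = $151 - $121 = $30

$30


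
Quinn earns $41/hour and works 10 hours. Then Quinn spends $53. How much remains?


Calculate earnings:
10 x $41 = $410
Subtract spending:
$410 - $53 = $357

$357


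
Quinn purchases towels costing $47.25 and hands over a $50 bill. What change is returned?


Start with the amount paid:
$50
Subtract the price:
$50 - $47.25 = $2.75

$2.75


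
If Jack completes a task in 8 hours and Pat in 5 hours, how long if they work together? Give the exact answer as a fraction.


Jack's rate: 1/8 of the job per hour
Pat's rate: 1/5 of the job per hour
Combined rate: 1/8 + 1/5 = 13/40 per hour
Time = 1 / (13/40) = 40/13 hours (≈ 3.08 hours)

40/13 hours


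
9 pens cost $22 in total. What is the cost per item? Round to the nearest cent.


Total cost: $22
Number of items: 9
Unit price: $22 / 9 = $2.4444... ≈ $2.44

$2.44


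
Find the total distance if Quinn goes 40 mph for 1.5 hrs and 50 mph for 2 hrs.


Leg 1 distance:
40 x 1.5 = 60 miles
Leg 2 distance:
50 x 2 = 100 miles
Total distance:
60 + 100 = 160 miles

160 miles


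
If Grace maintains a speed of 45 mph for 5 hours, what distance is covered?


Use the formula: distance = speed x time
Speed = 45 mph, Time = 5 hours
45 x 5 = 225 miles

225 miles


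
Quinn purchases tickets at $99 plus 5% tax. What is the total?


Calculate the tax:
5% of $99 = $4.95
Add tax to price:
$99 + $4.95 = $103.95

$103.95


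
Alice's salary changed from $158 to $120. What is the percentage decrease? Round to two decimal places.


Find the absolute change:
|120 - 158| = 38
Divide by original and multiply by 100:
38 / 158 x 100 = 24.0506...% ≈ 24.05%

24.05%


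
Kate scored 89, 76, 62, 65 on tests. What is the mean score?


Add the scores:
89 + 76 + 62 + 65 = 292
Divide by the number of tests:
292 / 4 = 73

73


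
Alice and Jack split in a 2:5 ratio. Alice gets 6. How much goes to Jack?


Find the multiplier:
6 / 2 = 3
Apply to Jack's share:
5 x 3 = 15

15


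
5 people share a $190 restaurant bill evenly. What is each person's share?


Total bill: $190
Number of people: 5
Each pays: $190 / 5 = $38

$38


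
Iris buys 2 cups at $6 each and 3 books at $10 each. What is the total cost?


Cost of cups:
2 x $6 = $12
Cost of books:
3 x $10 = $30
Add both:
$12 + $30 = $42

$42


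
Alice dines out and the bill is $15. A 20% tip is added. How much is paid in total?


Calculate the tip:
20% of $15 = $3
Add tip to meal cost:
$15 + $3 = $18

$18


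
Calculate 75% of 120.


Convert percentage to decimal:
75% = 0.75
Multiply:
120 x 0.75 = 90

90


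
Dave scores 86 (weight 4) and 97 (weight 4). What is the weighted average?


Weighted sum:
4 x 86 + 4 x 97 = 732
Total weight:
4 + 4 = 8
Weighted average:
732 / 8 = 91.5

91.5


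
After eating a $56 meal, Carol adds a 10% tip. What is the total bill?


Calculate the tip:
10% of $56 = $5.60
Add tip to meal cost:
$56 + $5.60 = $61.60

$61.60


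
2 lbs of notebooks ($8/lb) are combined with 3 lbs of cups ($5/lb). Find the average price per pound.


Cost of notebooks:
2 x $8 = $16
Cost of cups:
3 x $5 = $15
Total cost: $16 + $15 = $31
Total weight: 5 lbs
Average: $31 / 5 = $6.20/lb

$6.20/lb


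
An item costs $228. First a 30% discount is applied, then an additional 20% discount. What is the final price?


First discount:
30% of $228 = $68.40
Price after first discount:
$228 - $68.40 = $159.60
Second discount:
20% of $159.60 = $31.92
Final price:
$159.60 - $31.92 = $127.68

$127.68


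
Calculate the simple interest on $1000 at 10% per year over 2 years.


Use the formula I = P x R x T / 100
P x R x T = 1000 x 10 x 2 = 20000
I = 20000 / 100 = $200

$200


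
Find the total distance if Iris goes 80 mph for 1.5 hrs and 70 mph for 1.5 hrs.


Leg 1 distance:
80 x 1.5 = 120 miles
Leg 2 distance:
70 x 1.5 = 105 miles
Total distance:
120 + 105 = 225 miles

225 miles


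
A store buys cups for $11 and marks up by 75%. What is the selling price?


Calculate the markup amount:
75% of $11 = $8.25
Add to cost:
$11 + $8.25 = $19.25

$19.25


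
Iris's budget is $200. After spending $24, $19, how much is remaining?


Add up expenses:
$24 + $19 = $43
Subtract from budget:
$200 - $43 = $157

$157


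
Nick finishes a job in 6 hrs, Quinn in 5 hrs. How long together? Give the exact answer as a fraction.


Nick's rate: 1/6 of the job per hour
Quinn's rate: 1/5 of the job per hour
Combined rate: 1/6 + 1/5 = 11/30 per hour
Time = 1 / (11/30) = 30/11 hours (≈ 2.73 hours)

30/11 hours


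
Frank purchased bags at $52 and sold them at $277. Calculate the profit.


Selling price = $277
Cost price = $52
Profit = selling price - cost price:
Profit = $277 - $52 = $225

$225


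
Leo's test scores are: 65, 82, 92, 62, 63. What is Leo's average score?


Add the scores:
65 + 82 + 92 + 62 + 63 = 364
Divide by the number of tests:
364 / 5 = 72.8

72.8


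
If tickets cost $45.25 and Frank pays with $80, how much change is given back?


Start with the amount paid:
$80
Subtract the price:
$80 - $45.25 = $34.75

$34.75


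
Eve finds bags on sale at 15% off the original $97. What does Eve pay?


Calculate the discount amount:
15% of $97 = $14.55
Subtract from original:
$97 - $14.55 = $82.45

$82.45


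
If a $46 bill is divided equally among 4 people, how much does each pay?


Total bill: $46
Number of people: 4
Each pays: $46 / 4 = $11.50

$11.50


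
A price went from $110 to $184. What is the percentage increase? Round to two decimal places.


Find the absolute change:
|184 - 110| = 74
Divide by original and multiply by 100:
74 / 110 x 100 = 67.2727...% ≈ 67.27%

67.27%


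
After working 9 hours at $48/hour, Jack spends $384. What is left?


Calculate earnings:
9 x $48 = $432
Subtract spending:
$432 - $384 = $48

$48


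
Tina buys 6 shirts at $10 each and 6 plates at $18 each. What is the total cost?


Cost of shirts:
6 x $10 = $60
Cost of plates:
6 x $18 = $108
Add both:
$60 + $108 = $168

$168


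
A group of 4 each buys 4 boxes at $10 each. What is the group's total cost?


Cost per person:
4 x $10 = $40
Group total:
4 x $40 = $160

$160


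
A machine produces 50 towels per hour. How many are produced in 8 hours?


Production rate: 50 towels per hour
Time: 8 hours
Total: 50 x 8 = 400 towels

400 towels


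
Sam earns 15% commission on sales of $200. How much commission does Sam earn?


Convert rate to decimal:
15% = 0.15
Multiply by sales:
$200 x 0.15 = $30

$30


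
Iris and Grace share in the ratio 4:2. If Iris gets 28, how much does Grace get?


Find the multiplier:
28 / 4 = 7
Apply to Grace's share:
2 x 7 = 14

14


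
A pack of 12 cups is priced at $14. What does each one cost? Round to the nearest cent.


Total cost: $14
Number of items: 12
Unit price: $14 / 12 = $1.1666... ≈ $1.17

$1.17


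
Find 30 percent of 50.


Convert percentage to decimal:
30% = 0.3
Multiply:
50 x 0.3 = 15

15


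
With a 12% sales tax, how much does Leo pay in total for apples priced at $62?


Calculate the tax:
12% of $62 = $7.44
Add tax to price:
$62 + $7.44 = $69.44

$69.44


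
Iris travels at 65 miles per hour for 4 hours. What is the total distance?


Use the formula: distance = speed x time
Speed = 65 mph, Time = 4 hours
65 x 4 = 260 miles

260 miles


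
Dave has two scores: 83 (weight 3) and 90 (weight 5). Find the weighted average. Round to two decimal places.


Weighted sum:
3 x 83 + 5 x 90 = 699
Total weight:
3 + 5 = 8
Weighted average:
699 / 8 = 87.375 ≈ 87.38

87.38


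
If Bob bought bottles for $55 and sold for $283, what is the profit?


Selling price = $283
Cost price = $55
Profit = selling price - cost price:
Profit = $283 - $55 = $228

$228


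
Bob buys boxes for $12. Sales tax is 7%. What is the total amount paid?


Calculate the tax:
7% of $12 = $0.84
Add tax to price:
$12 + $0.84 = $12.84

$12.84


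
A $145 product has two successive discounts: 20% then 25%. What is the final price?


First discount:
20% of $145 = $29
Price after first discount:
$145 - $29 = $116
Second discount:
25% of $116 = $29
Final price:
$116 - $29 = $87

$87


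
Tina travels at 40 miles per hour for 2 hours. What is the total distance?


Use the formula: distance = speed x time
Speed = 40 mph, Time = 2 hours
40 x 2 = 80 miles

80 miles


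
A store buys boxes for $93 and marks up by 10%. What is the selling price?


Calculate the markup amount:
10% of $93 = $9.30
Add to cost:
$93 + $9.30 = $102.30

$102.30


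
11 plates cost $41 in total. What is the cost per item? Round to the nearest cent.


Total cost: $41
Number of items: 11
Unit price: $41 / 11 = $3.7272... ≈ $3.73

$3.73


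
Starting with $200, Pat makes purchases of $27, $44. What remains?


Add up expenses:
$27 + $44 = $71
Subtract from budget:
$200 - $71 = $129

$129


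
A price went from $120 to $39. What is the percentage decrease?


Find the absolute change:
|39 - 120| = 81
Divide by original and multiply by 100:
81 / 120 x 100 = 67.5%

67.5%


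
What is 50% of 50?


Convert percentage to decimal:
50% = 0.5
Multiply:
50 x 0.5 = 25

25


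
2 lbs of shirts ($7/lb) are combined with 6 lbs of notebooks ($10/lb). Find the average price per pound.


Cost of shirts:
2 x $7 = $14
Cost of notebooks:
6 x $10 = $60
Total cost: $14 + $60 = $74
Total weight: 8 lbs
Average: $74 / 8 = $9.25/lb

$9.25/lb


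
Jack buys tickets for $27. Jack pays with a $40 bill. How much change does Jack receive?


Start with the amount paid:
$40
Subtract the price:
$40 - $27 = $13

$13


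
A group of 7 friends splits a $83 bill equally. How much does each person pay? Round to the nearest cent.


Total bill: $83
Number of people: 7
Each pays: $83 / 7 = $11.8571... ≈ $11.86

$11.86


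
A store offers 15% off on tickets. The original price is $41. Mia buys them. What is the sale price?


Calculate the discount amount:
15% of $41 = $6.15
Subtract from original:
$41 - $6.15 = $34.85

$34.85


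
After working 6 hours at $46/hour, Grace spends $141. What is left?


Calculate earnings:
6 x $46 = $276
Subtract spending:
$276 - $141 = $135

$135


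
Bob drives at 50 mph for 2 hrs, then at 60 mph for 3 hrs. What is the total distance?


Leg 1 distance:
50 x 2 = 100 miles
Leg 2 distance:
60 x 3 = 180 miles
Total distance:
100 + 180 = 280 miles

280 miles


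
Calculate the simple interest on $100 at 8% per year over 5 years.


Use the formula I = P x R x T / 100
P x R x T = 100 x 8 x 5 = 4000
I = 4000 / 100 = $40

$40


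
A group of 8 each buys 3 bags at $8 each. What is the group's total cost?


Cost per person:
3 x $8 = $24
Group total:
8 x $24 = $192

$192


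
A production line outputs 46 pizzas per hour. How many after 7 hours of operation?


Production rate: 46 pizzas per hour
Time: 7 hours
Total: 46 x 7 = 322 pizzas

322 pizzas


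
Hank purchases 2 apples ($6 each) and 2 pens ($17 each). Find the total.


Cost of apples:
2 x $6 = $12
Cost of pens:
2 x $17 = $34
Add both:
$12 + $34 = $46

$46


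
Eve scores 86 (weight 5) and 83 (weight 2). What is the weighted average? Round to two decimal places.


Weighted sum:
5 x 86 + 2 x 83 = 596
Total weight:
5 + 2 = 7
Weighted average:
596 / 7 = 85.1428... ≈ 85.14

85.14


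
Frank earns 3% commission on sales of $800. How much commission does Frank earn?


Convert rate to decimal:
3% = 0.03
Multiply by sales:
$800 x 0.03 = $24

$24


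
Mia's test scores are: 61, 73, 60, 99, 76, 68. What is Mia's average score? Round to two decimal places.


Add the scores:
61 + 73 + 60 + 99 + 76 + 68 = 437
Divide by the number of tests:
437 / 6 = 72.8333... ≈ 72.83

72.83


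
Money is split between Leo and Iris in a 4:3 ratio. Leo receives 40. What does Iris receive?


Find the multiplier:
40 / 4 = 10
Apply to Iris's share:
3 x 10 = 30

30


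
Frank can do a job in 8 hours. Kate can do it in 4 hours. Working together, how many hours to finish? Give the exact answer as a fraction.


Frank's rate: 1/8 of the job per hour
Kate's rate: 1/4 of the job per hour
Combined rate: 1/8 + 1/4 = 3/8 per hour
Time = 1 / (3/8) = 8/3 hours (≈ 2.67 hours)

8/3 hours


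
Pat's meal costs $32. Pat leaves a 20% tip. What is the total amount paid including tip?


Calculate the tip:
20% of $32 = $6.40
Add tip to meal cost:
$32 + $6.40 = $38.40

$38.40


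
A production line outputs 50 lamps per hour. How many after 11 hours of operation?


Production rate: 50 lamps per hour
Time: 11 hours
Total: 50 x 11 = 550 lamps

550 lamps


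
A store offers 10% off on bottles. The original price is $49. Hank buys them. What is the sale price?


Calculate the discount amount:
10% of $49 = $4.90
Subtract from original:
$49 - $4.90 = $44.10

$44.10


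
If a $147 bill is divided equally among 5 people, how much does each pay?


Total bill: $147
Number of people: 5
Each pays: $147 / 5 = $29.40

$29.40


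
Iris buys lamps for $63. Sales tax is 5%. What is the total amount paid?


Calculate the tax:
5% of $63 = $3.15
Add tax to price:
$63 + $3.15 = $66.15

$66.15


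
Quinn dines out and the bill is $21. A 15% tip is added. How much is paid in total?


Calculate the tip:
15% of $21 = $3.15
Add tip to meal cost:
$21 + $3.15 = $24.15

$24.15


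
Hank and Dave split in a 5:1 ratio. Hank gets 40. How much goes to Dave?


Find the multiplier:
40 / 5 = 8
Apply to Dave's share:
1 x 8 = 8

8


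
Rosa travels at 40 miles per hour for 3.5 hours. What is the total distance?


Use the formula: distance = speed x time
Speed = 40 mph, Time = 3.5 hours
40 x 3.5 = 140 miles

140 miles


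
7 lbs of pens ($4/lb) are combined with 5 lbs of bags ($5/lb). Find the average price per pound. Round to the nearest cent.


Cost of pens:
7 x $4 = $28
Cost of bags:
5 x $5 = $25
Total cost: $28 + $25 = $53
Total weight: 12 lbs
Average: $53 / 12 = $4.4166... ≈ $4.42/lb

$4.42/lb


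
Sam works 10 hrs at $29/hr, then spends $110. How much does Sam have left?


Calculate earnings:
10 x $29 = $290
Subtract spending:
$290 - $110 = $180

$180


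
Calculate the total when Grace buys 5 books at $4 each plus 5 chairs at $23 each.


Cost of books:
5 x $4 = $20
Cost of chairs:
5 x $23 = $115
Add both:
$20 + $115 = $135

$135


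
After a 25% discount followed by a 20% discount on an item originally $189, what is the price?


First discount:
25% of $189 = $47.25
Price after first discount:
$189 - $47.25 = $141.75
Second discount:
20% of $141.75 = $28.35
Final price:
$141.75 - $28.35 = $113.40

$113.40


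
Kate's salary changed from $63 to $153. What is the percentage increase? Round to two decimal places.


Find the absolute change:
|153 - 63| = 90
Divide by original and multiply by 100:
90 / 63 x 100 = 142.8571...% ≈ 142.86%

142.86%


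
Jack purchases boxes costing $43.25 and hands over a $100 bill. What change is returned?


Start with the amount paid:
$100
Subtract the price:
$100 - $43.25 = $56.75

$56.75


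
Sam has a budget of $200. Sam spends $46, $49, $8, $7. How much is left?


Add up expenses:
$46 + $49 + $8 + $7 = $110
Subtract from budget:
$200 - $110 = $90

$90


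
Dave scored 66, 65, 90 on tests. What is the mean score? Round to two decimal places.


Add the scores:
66 + 65 + 90 = 221
Divide by the number of tests:
221 / 3 = 73.6666... ≈ 73.67

73.67


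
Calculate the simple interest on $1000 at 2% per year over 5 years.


Use the formula I = P x R x T / 100
P x R x T = 1000 x 2 x 5 = 10000
I = 10000 / 100 = $100

$100


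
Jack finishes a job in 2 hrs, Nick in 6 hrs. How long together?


Jack's rate: 1/2 of the job per hour
Nick's rate: 1/6 of the job per hour
Combined rate: 1/2 + 1/6 = 2/3 per hour
Time = 1 / (2/3) = 3/2 = 1.5 hours

1.5 hours


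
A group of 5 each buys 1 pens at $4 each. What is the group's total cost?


Cost per person:
1 x $4 = $4
Group total:
5 x $4 = $20

$20


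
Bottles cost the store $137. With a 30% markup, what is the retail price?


Calculate the markup amount:
30% of $137 = $41.10
Add to cost:
$137 + $41.10 = $178.10

$178.10


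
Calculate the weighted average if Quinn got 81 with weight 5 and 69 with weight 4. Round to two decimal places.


Weighted sum:
5 x 81 + 4 x 69 = 681
Total weight:
5 + 4 = 9
Weighted average:
681 / 9 = 75.6666... ≈ 75.67

75.67


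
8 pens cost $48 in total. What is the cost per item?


Total cost: $48
Number of items: 8
Unit price: $48 / 8 = $6

$6


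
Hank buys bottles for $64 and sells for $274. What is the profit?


Selling price = $274
Cost price = $64
Profit = selling price - cost price:
Profit = $274 - $64 = $210

$210


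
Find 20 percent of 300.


Convert percentage to decimal:
20% = 0.2
Multiply:
300 x 0.2 = 60

60


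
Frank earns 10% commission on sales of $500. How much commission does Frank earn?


Convert rate to decimal:
10% = 0.1
Multiply by sales:
$500 x 0.1 = $50

$50


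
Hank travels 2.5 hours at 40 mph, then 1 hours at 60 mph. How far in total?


Leg 1 distance:
40 x 2.5 = 100 miles
Leg 2 distance:
60 x 1 = 60 miles
Total distance:
100 + 60 = 160 miles

160 miles


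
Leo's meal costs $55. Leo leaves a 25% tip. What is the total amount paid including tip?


Calculate the tip:
25% of $55 = $13.75
Add tip to meal cost:
$55 + $13.75 = $68.75

$68.75


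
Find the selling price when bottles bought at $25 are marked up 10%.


Calculate the markup amount:
10% of $25 = $2.50
Add to cost:
$25 + $2.50 = $27.50

$27.50


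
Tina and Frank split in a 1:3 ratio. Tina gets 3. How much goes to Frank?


Find the multiplier:
3 / 1 = 3
Apply to Frank's share:
3 x 3 = 9

9


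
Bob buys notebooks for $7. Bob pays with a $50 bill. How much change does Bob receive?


Start with the amount paid:
$50
Subtract the price:
$50 - $7 = $43

$43


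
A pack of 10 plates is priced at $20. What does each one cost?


Total cost: $20
Number of items: 10
Unit price: $20 / 10 = $2

$2


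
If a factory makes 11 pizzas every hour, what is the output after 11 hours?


Production rate: 11 pizzas per hour
Time: 11 hours
Total: 11 x 11 = 121 pizzas

121 pizzas


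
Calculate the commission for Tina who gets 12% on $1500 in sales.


Convert rate to decimal:
12% = 0.12
Multiply by sales:
$1500 x 0.12 = $180

$180


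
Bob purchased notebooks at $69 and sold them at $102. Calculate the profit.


Selling price = $102
Cost price = $69
Profit = selling price - cost price:
Profit = $102 - $69 = $33

$33


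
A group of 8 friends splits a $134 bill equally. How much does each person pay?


Total bill: $134
Number of people: 8
Each pays: $134 / 8 = $16.75

$16.75


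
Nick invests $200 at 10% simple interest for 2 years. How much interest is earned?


Use the formula I = P x R x T / 100
P x R x T = 200 x 10 x 2 = 4000
I = 4000 / 100 = $40

$40


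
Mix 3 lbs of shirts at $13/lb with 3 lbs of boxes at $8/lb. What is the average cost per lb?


Cost of shirts:
3 x $13 = $39
Cost of boxes:
3 x $8 = $24
Total cost: $39 + $24 = $63
Total weight: 6 lbs
Average: $63 / 6 = $10.50/lb

$10.50/lb


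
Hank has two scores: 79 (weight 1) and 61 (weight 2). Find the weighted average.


Weighted sum:
1 x 79 + 2 x 61 = 201
Total weight:
1 + 2 = 3
Weighted average:
201 / 3 = 67

67


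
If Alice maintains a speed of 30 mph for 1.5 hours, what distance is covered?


Use the formula: distance = speed x time
Speed = 30 mph, Time = 1.5 hours
30 x 1.5 = 45 miles

45 miles


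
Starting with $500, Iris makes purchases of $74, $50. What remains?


Add up expenses:
$74 + $50 = $124
Subtract from budget:
$500 - $124 = $376

$376


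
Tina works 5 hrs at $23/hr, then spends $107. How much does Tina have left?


Calculate earnings:
5 x $23 = $115
Subtract spending:
$115 - $107 = $8

$8


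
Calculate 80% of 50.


Convert percentage to decimal:
80% = 0.8
Multiply:
50 x 0.8 = 40

40


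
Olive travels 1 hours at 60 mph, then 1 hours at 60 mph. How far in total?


Leg 1 distance:
60 x 1 = 60 miles
Leg 2 distance:
60 x 1 = 60 miles
Total distance:
60 + 60 = 120 miles

120 miles


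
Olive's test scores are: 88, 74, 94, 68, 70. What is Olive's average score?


Add the scores:
88 + 74 + 94 + 68 + 70 = 394
Divide by the number of tests:
394 / 5 = 78.8

78.8


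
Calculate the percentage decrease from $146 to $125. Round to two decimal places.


Find the absolute change:
|125 - 146| = 21
Divide by original and multiply by 100:
21 / 146 x 100 = 14.3835...% ≈ 14.38%

14.38%


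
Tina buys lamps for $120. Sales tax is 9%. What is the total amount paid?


Calculate the tax:
9% of $120 = $10.80
Add tax to price:
$120 + $10.80 = $130.80

$130.80


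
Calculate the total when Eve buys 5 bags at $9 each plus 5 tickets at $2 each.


Cost of bags:
5 x $9 = $45
Cost of tickets:
5 x $2 = $10
Add both:
$45 + $10 = $55

$55


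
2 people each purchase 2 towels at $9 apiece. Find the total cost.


Cost per person:
2 x $9 = $18
Group total:
2 x $18 = $36

$36


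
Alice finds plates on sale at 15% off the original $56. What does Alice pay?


Calculate the discount amount:
15% of $56 = $8.40
Subtract from original:
$56 - $8.40 = $47.60

$47.60


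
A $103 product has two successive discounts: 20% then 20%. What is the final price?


First discount:
20% of $103 = $20.60
Price after first discount:
$103 - $20.60 = $82.40
Second discount:
20% of $82.40 = $16.48
Final price:
$82.40 - $16.48 = $65.92

$65.92


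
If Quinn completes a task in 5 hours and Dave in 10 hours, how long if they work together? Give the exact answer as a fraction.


Quinn's rate: 1/5 of the job per hour
Dave's rate: 1/10 of the job per hour
Combined rate: 1/5 + 1/10 = 3/10 per hour
Time = 1 / (3/10) = 10/3 hours (≈ 3.33 hours)

10/3 hours


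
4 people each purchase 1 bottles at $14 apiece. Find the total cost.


Cost per person:
1 x $14 = $14
Group total:
4 x $14 = $56

$56


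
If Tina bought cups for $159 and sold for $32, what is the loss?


Selling price = $32
Cost price = $159
Loss = cost price - selling price:
Loss = $159 - $32 = $127

$127


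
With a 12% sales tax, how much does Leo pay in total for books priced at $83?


Calculate the tax:
12% of $83 = $9.96
Add tax to price:
$83 + $9.96 = $92.96

$92.96


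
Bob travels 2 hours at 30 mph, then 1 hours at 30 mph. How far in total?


Leg 1 distance:
30 x 2 = 60 miles
Leg 2 distance:
30 x 1 = 30 miles
Total distance:
60 + 30 = 90 miles

90 miles


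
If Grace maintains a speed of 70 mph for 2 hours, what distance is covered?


Use the formula: distance = speed x time
Speed = 70 mph, Time = 2 hours
70 x 2 = 140 miles

140 miles


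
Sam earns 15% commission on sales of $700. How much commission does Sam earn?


Convert rate to decimal:
15% = 0.15
Multiply by sales:
$700 x 0.15 = $105

$105


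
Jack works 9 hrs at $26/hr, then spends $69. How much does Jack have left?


Calculate earnings:
9 x $26 = $234
Subtract spending:
$234 - $69 = $165

$165


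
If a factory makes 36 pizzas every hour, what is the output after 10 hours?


Production rate: 36 pizzas per hour
Time: 10 hours
Total: 36 x 10 = 360 pizzas

360 pizzas


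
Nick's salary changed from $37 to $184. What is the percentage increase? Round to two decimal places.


Find the absolute change:
|184 - 37| = 147
Divide by original and multiply by 100:
147 / 37 x 100 = 397.2972...% ≈ 397.3%

397.3%


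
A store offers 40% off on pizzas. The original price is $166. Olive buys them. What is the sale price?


Calculate the discount amount:
40% of $166 = $66.40
Subtract from original:
$166 - $66.40 = $99.60

$99.60


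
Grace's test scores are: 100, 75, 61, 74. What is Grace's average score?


Add the scores:
100 + 75 + 61 + 74 = 310
Divide by the number of tests:
310 / 4 = 77.5

77.5


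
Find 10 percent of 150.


Convert percentage to decimal:
10% = 0.1
Multiply:
150 x 0.1 = 15

15


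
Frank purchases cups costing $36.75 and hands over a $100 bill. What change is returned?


Start with the amount paid:
$100
Subtract the price:
$100 - $36.75 = $63.25

$63.25


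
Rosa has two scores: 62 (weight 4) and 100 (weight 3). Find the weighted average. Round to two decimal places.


Weighted sum:
4 x 62 + 3 x 100 = 548
Total weight:
4 + 3 = 7
Weighted average:
548 / 7 = 78.2857... ≈ 78.29

78.29


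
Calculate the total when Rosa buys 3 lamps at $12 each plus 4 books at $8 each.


Cost of lamps:
3 x $12 = $36
Cost of books:
4 x $8 = $32
Add both:
$36 + $32 = $68

$68


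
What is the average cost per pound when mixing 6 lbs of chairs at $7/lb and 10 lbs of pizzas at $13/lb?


Cost of chairs:
6 x $7 = $42
Cost of pizzas:
10 x $13 = $130
Total cost: $42 + $130 = $172
Total weight: 16 lbs
Average: $172 / 16 = $10.75/lb

$10.75/lb


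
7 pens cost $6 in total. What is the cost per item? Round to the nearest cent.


Total cost: $6
Number of items: 7
Unit price: $6 / 7 = $0.8571... ≈ $0.86

$0.86


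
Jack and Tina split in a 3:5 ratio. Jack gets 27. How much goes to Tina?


Find the multiplier:
27 / 3 = 9
Apply to Tina's share:
5 x 9 = 45

45


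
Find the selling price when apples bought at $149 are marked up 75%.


Calculate the markup amount:
75% of $149 = $111.75
Add to cost:
$149 + $111.75 = $260.75

$260.75


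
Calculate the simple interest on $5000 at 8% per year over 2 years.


Use the formula I = P x R x T / 100
P x R x T = 5000 x 8 x 2 = 80000
I = 80000 / 100 = $800

$800


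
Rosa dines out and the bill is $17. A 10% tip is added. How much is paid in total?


Calculate the tip:
10% of $17 = $1.70
Add tip to meal cost:
$17 + $1.70 = $18.70

$18.70


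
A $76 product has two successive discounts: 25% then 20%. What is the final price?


First discount:
25% of $76 = $19
Price after first discount:
$76 - $19 = $57
Second discount:
20% of $57 = $11.40
Final price:
$57 - $11.40 = $45.60

$45.60


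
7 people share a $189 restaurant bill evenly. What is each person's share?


Total bill: $189
Number of people: 7
Each pays: $189 / 7 = $27

$27


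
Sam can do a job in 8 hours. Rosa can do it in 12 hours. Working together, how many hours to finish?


Sam's rate: 1/8 of the job per hour
Rosa's rate: 1/12 of the job per hour
Combined rate: 1/8 + 1/12 = 5/24 per hour
Time = 1 / (5/24) = 24/5 = 4.8 hours

4.8 hours


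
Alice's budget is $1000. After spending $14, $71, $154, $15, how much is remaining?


Add up expenses:
$14 + $71 + $154 + $15 = $254
Subtract from budget:
$1000 - $254 = $746

$746


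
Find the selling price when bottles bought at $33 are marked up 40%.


Calculate the markup amount:
40% of $33 = $13.20
Add to cost:
$33 + $13.20 = $46.20

$46.20


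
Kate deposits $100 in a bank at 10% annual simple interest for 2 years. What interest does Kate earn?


Use the formula I = P x R x T / 100
P x R x T = 100 x 10 x 2 = 2000
I = 2000 / 100 = $20

$20


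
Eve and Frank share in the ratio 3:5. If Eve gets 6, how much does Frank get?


Find the multiplier:
6 / 3 = 2
Apply to Frank's share:
5 x 2 = 10

10


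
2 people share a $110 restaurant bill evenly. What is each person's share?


Total bill: $110
Number of people: 2
Each pays: $110 / 2 = $55

$55


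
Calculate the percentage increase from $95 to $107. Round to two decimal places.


Find the absolute change:
|107 - 95| = 12
Divide by original and multiply by 100:
12 / 95 x 100 = 12.6315...% ≈ 12.63%

12.63%


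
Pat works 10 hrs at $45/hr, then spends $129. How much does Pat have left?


Calculate earnings:
10 x $45 = $450
Subtract spending:
$450 - $129 = $321

$321


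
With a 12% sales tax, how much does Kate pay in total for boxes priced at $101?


Calculate the tax:
12% of $101 = $12.12
Add tax to price:
$101 + $12.12 = $113.12

$113.12


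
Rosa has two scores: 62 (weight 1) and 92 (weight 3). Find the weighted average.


Weighted sum:
1 x 62 + 3 x 92 = 338
Total weight:
1 + 3 = 4
Weighted average:
338 / 4 = 84.5

84.5


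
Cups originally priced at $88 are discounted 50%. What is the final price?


Calculate the discount amount:
50% of $88 = $44
Subtract from original:
$88 - $44 = $44

$44


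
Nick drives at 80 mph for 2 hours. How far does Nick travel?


Use the formula: distance = speed x time
Speed = 80 mph, Time = 2 hours
80 x 2 = 160 miles

160 miles


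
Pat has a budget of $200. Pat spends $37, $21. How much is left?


Add up expenses:
$37 + $21 = $58
Subtract from budget:
$200 - $58 = $142

$142


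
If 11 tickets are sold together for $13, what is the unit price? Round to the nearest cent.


Total cost: $13
Number of items: 11
Unit price: $13 / 11 = $1.1818... ≈ $1.18

$1.18


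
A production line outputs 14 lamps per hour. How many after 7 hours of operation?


Production rate: 14 lamps per hour
Time: 7 hours
Total: 14 x 7 = 98 lamps

98 lamps


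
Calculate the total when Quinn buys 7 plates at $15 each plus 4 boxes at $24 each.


Cost of plates:
7 x $15 = $105
Cost of boxes:
4 x $24 = $96
Add both:
$105 + $96 = $201

$201


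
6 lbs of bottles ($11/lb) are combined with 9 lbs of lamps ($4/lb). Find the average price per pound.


Cost of bottles:
6 x $11 = $66
Cost of lamps:
9 x $4 = $36
Total cost: $66 + $36 = $102
Total weight: 15 lbs
Average: $102 / 15 = $6.80/lb

$6.80/lb


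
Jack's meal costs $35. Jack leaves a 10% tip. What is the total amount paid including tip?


Calculate the tip:
10% of $35 = $3.50
Add tip to meal cost:
$35 + $3.50 = $38.50

$38.50


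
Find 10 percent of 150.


Convert percentage to decimal:
10% = 0.1
Multiply:
150 x 0.1 = 15

15


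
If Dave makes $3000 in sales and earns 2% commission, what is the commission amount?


Convert rate to decimal:
2% = 0.02
Multiply by sales:
$3000 x 0.02 = $60

$60


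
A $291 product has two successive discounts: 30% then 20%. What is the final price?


First discount:
30% of $291 = $87.30
Price after first discount:
$291 - $87.30 = $203.70
Second discount:
20% of $203.70 = $40.74
Final price:
$203.70 - $40.74 = $162.96

$162.96


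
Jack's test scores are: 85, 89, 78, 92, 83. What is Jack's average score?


Add the scores:
85 + 89 + 78 + 92 + 83 = 427
Divide by the number of tests:
427 / 5 = 85.4

85.4


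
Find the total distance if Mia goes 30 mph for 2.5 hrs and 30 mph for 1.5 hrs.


Leg 1 distance:
30 x 2.5 = 75 miles
Leg 2 distance:
30 x 1.5 = 45 miles
Total distance:
75 + 45 = 120 miles

120 miles


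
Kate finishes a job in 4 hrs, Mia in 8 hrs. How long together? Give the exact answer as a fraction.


Kate's rate: 1/4 of the job per hour
Mia's rate: 1/8 of the job per hour
Combined rate: 1/4 + 1/8 = 3/8 per hour
Time = 1 / (3/8) = 8/3 hours (≈ 2.67 hours)

8/3 hours


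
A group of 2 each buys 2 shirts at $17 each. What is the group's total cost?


Cost per person:
2 x $17 = $34
Group total:
2 x $34 = $68

$68


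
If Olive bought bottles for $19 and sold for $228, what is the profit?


Selling price = $228
Cost price = $19
Profit = selling price - cost price:
Profit = $228 - $19 = $209

$209


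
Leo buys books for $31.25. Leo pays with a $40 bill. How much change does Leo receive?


Start with the amount paid:
$40
Subtract the price:
$40 - $31.25 = $8.75

$8.75


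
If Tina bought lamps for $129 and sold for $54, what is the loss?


Selling price = $54
Cost price = $129
Loss = cost price - selling price:
Loss = $129 - $54 = $75

$75


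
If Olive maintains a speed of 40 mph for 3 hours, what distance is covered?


Use the formula: distance = speed x time
Speed = 40 mph, Time = 3 hours
40 x 3 = 120 miles

120 miles


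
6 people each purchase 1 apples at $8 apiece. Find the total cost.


Cost per person:
1 x $8 = $8
Group total:
6 x $8 = $48

$48


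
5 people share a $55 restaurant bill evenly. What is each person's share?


Total bill: $55
Number of people: 5
Each pays: $55 / 5 = $11

$11


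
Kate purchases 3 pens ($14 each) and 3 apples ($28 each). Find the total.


Cost of pens:
3 x $14 = $42
Cost of apples:
3 x $28 = $84
Add both:
$42 + $84 = $126

$126


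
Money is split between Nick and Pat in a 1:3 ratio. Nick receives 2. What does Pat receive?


Find the multiplier:
2 / 1 = 2
Apply to Pat's share:
3 x 2 = 6

6


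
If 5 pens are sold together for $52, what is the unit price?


Total cost: $52
Number of items: 5
Unit price: $52 / 5 = $10.40

$10.40


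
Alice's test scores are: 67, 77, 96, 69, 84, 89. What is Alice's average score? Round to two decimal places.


Add the scores:
67 + 77 + 96 + 69 + 84 + 89 = 482
Divide by the number of tests:
482 / 6 = 80.3333... ≈ 80.33

80.33


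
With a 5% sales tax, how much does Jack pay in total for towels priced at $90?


Calculate the tax:
5% of $90 = $4.50
Add tax to price:
$90 + $4.50 = $94.50

$94.50


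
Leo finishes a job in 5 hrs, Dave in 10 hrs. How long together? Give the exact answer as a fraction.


Leo's rate: 1/5 of the job per hour
Dave's rate: 1/10 of the job per hour
Combined rate: 1/5 + 1/10 = 3/10 per hour
Time = 1 / (3/10) = 10/3 hours (≈ 3.33 hours)

10/3 hours


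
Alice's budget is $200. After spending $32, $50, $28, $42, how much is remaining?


Add up expenses:
$32 + $50 + $28 + $42 = $152
Subtract from budget:
$200 - $152 = $48

$48


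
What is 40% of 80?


Convert percentage to decimal:
40% = 0.4
Multiply:
80 x 0.4 = 32

32


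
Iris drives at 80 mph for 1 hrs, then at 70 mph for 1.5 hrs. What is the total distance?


Leg 1 distance:
80 x 1 = 80 miles
Leg 2 distance:
70 x 1.5 = 105 miles
Total distance:
80 + 105 = 185 miles

185 miles


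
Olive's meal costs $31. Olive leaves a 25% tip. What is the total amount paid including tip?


Calculate the tip:
25% of $31 = $7.75
Add tip to meal cost:
$31 + $7.75 = $38.75

$38.75


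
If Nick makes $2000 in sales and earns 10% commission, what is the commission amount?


Convert rate to decimal:
10% = 0.1
Multiply by sales:
$2000 x 0.1 = $200

$200


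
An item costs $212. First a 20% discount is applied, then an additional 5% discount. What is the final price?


First discount:
20% of $212 = $42.40
Price after first discount:
$212 - $42.40 = $169.60
Second discount:
5% of $169.60 = $8.48
Final price:
$169.60 - $8.48 = $161.12

$161.12


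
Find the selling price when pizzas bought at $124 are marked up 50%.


Calculate the markup amount:
50% of $124 = $62
Add to cost:
$124 + $62 = $186

$186


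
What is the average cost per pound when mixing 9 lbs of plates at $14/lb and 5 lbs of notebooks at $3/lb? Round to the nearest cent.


Cost of plates:
9 x $14 = $126
Cost of notebooks:
5 x $3 = $15
Total cost: $126 + $15 = $141
Total weight: 14 lbs
Average: $141 / 14 = $10.0714... ≈ $10.07/lb

$10.07/lb


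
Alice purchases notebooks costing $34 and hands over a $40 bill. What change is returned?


Start with the amount paid:
$40
Subtract the price:
$40 - $34 = $6

$6


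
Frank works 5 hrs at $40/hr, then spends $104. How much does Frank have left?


Calculate earnings:
5 x $40 = $200
Subtract spending:
$200 - $104 = $96

$96


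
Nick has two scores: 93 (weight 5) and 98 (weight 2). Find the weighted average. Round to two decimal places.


Weighted sum:
5 x 93 + 2 x 98 = 661
Total weight:
5 + 2 = 7
Weighted average:
661 / 7 = 94.4285... ≈ 94.43

94.43


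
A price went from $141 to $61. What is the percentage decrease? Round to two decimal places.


Find the absolute change:
|61 - 141| = 80
Divide by original and multiply by 100:
80 / 141 x 100 = 56.7375...% ≈ 56.74%

56.74%


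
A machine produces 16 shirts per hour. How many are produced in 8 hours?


Production rate: 16 shirts per hour
Time: 8 hours
Total: 16 x 8 = 128 shirts

128 shirts


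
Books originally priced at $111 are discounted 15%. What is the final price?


Calculate the discount amount:
15% of $111 = $16.65
Subtract from original:
$111 - $16.65 = $94.35

$94.35


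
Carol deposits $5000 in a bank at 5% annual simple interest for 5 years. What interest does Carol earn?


Use the formula I = P x R x T / 100
P x R x T = 5000 x 5 x 5 = 125000
I = 125000 / 100 = $1250

$1250


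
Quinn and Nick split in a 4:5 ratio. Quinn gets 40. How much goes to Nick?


Find the multiplier:
40 / 4 = 10
Apply to Nick's share:
5 x 10 = 50

50


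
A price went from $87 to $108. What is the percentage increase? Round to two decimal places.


Find the absolute change:
|108 - 87| = 21
Divide by original and multiply by 100:
21 / 87 x 100 = 24.1379...% ≈ 24.14%

24.14%


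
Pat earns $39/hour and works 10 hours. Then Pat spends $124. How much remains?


Calculate earnings:
10 x $39 = $390
Subtract spending:
$390 - $124 = $266

$266


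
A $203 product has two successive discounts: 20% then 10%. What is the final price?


First discount:
20% of $203 = $40.60
Price after first discount:
$203 - $40.60 = $162.40
Second discount:
10% of $162.40 = $16.24
Final price:
$162.40 - $16.24 = $146.16

$146.16


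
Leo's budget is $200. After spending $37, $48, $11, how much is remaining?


Add up expenses:
$37 + $48 + $11 = $96
Subtract from budget:
$200 - $96 = $104

$104
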